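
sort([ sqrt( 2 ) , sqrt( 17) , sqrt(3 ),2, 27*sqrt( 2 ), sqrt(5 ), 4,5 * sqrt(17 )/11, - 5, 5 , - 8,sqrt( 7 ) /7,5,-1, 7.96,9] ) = [- 8, - 5 ,-1,  sqrt(7) /7 , sqrt (2), sqrt( 3),  5*sqrt ( 17) /11, 2,sqrt(5 ), 4, sqrt(17),5,5,7.96,  9, 27*sqrt(2)]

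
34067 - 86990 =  - 52923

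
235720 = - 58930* ( - 4 )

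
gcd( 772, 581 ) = 1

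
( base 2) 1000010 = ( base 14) 4A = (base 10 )66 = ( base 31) 24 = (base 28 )2a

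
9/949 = 9/949  =  0.01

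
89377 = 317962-228585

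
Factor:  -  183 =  - 3^1*61^1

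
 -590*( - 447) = 263730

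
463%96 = 79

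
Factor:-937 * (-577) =577^1*937^1 = 540649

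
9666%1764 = 846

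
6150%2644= 862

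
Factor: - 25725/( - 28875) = 5^( - 1 ) *7^2 *11^ ( -1 ) =49/55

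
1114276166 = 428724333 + 685551833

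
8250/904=9 +57/452=9.13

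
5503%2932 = 2571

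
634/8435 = 634/8435 = 0.08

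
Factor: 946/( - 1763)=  - 22/41 = - 2^1*11^1*41^(- 1)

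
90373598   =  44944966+45428632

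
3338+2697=6035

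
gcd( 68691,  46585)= 7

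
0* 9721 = 0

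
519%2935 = 519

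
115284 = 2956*39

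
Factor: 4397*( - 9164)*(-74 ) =2981763992 = 2^3*29^1*37^1 *79^1*4397^1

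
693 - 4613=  -3920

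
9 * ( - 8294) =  - 74646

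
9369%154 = 129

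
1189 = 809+380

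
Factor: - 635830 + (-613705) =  - 5^1*7^1*19^1*1879^1= - 1249535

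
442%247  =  195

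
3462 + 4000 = 7462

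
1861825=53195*35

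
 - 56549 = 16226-72775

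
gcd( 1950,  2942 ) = 2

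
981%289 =114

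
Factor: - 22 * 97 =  - 2134 = - 2^1 * 11^1 * 97^1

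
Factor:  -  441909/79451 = -3^3*13^1*1259^1*79451^(  -  1) 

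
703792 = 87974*8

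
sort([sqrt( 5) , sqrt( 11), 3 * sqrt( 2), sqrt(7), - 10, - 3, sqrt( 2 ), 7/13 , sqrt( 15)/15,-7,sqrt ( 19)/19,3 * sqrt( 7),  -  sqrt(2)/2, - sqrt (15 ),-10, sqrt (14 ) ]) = [ - 10,-10,-7, - sqrt ( 15 ),-3, - sqrt (2)/2,sqrt ( 19)/19,sqrt(15)/15,7/13,sqrt( 2), sqrt(5 ), sqrt(7),sqrt(11),  sqrt(14),3*sqrt( 2),3* sqrt( 7)]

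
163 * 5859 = 955017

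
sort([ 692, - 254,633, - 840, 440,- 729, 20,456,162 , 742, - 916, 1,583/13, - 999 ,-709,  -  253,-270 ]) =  [ - 999,  -  916, - 840, - 729, - 709, - 270, - 254, - 253, 1, 20, 583/13,162,440,456,633, 692 , 742 ]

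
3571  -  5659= - 2088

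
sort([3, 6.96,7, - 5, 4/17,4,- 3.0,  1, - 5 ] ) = [ - 5, - 5, - 3.0,4/17, 1,  3, 4,6.96,  7]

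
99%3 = 0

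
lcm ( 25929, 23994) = 1607598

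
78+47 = 125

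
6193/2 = 6193/2  =  3096.50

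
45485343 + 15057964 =60543307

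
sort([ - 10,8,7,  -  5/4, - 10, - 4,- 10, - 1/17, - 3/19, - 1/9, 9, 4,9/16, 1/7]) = [ - 10, - 10, - 10, - 4, - 5/4, - 3/19, - 1/9, -1/17, 1/7, 9/16, 4, 7,8,  9 ] 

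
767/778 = 767/778 = 0.99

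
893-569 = 324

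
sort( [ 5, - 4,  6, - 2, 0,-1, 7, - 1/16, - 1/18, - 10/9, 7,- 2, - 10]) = [  -  10, -4, - 2, - 2, - 10/9, - 1,-1/16,- 1/18,0, 5,6, 7,7]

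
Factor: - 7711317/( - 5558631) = 2570439/1852877= 3^1*13^( - 1) * 142529^( - 1)*856813^1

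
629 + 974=1603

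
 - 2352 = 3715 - 6067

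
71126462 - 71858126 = - 731664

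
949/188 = 949/188=5.05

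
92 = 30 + 62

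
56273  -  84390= - 28117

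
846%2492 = 846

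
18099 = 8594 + 9505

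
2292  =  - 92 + 2384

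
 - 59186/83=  - 714 + 76/83 = - 713.08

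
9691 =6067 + 3624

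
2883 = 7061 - 4178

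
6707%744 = 11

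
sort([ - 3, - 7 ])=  [ - 7, - 3] 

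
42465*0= 0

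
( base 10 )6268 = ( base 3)22121011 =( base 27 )8G4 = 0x187c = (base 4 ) 1201330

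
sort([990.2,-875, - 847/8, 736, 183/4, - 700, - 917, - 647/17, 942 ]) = [ - 917, - 875, - 700, - 847/8, - 647/17, 183/4,736, 942,  990.2]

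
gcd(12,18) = 6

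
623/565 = 1  +  58/565 = 1.10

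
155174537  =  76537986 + 78636551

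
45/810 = 1/18 = 0.06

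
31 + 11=42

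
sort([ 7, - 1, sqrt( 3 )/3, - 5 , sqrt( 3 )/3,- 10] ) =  [ - 10, -5, - 1,sqrt( 3)/3 , sqrt( 3)/3,7]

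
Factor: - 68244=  - 2^2*3^1*11^2*47^1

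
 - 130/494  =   - 1  +  14/19 = - 0.26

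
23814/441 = 54 = 54.00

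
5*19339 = 96695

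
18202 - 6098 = 12104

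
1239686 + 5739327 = 6979013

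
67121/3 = 22373+2/3  =  22373.67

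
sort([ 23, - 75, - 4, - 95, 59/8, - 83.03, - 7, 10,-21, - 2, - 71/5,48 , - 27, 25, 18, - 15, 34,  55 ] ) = [ - 95, - 83.03,  -  75, - 27, - 21, - 15, - 71/5, -7, - 4,-2,59/8,10, 18, 23, 25,34, 48, 55]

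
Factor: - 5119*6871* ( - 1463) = 7^1*11^1 * 19^1*5119^1*6871^1 = 51457585487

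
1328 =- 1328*( - 1 ) 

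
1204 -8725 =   -  7521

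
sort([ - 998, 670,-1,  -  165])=[ - 998, - 165, - 1, 670]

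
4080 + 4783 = 8863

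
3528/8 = 441= 441.00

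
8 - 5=3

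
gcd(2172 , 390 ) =6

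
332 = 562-230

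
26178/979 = 26178/979= 26.74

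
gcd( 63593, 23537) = 1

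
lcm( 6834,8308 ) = 423708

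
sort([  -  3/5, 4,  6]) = [ - 3/5,  4,6 ]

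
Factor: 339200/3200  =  2^1*53^1 =106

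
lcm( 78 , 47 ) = 3666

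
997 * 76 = 75772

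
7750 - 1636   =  6114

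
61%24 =13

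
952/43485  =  952/43485 = 0.02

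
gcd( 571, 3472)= 1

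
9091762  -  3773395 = 5318367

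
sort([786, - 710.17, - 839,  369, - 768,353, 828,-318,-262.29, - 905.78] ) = [-905.78, - 839, - 768,-710.17, - 318 , - 262.29 , 353,369,  786, 828] 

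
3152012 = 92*34261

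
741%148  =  1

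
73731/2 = 73731/2 = 36865.50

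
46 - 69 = -23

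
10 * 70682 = 706820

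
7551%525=201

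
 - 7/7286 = - 1 + 7279/7286 = - 0.00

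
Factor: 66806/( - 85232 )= -2^( - 3)*7^( - 1)*761^( - 1) * 33403^1 = - 33403/42616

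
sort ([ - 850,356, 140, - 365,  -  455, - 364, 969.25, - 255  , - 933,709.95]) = [ - 933,  -  850, - 455, - 365, - 364, - 255,  140,356,709.95,969.25]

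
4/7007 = 4/7007 = 0.00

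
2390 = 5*478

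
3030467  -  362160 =2668307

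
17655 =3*5885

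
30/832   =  15/416 = 0.04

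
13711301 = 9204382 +4506919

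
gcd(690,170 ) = 10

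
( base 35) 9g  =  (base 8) 513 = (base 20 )GB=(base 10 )331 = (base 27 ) c7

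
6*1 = 6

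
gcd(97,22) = 1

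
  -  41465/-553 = 41465/553 = 74.98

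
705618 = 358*1971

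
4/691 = 4/691 =0.01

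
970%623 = 347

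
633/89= 7 + 10/89 = 7.11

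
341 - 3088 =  - 2747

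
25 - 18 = 7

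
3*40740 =122220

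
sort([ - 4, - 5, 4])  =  [ - 5,  -  4, 4]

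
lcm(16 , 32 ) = 32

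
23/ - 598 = - 1/26 = - 0.04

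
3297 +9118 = 12415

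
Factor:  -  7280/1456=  - 5 = - 5^1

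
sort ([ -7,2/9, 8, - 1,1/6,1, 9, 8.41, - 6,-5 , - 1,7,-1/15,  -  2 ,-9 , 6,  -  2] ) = [ - 9,-7 , - 6, - 5 , - 2, - 2 , - 1, -1,-1/15,1/6 , 2/9,1, 6, 7,  8 , 8.41 , 9]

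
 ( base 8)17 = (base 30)F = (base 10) 15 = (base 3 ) 120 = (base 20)f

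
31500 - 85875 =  - 54375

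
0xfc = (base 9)310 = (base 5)2002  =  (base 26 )9I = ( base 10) 252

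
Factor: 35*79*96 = 2^5*3^1*5^1*7^1*79^1 = 265440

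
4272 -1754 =2518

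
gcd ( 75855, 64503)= 3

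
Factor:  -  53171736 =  - 2^3*3^1 * 43^1 * 67^1*769^1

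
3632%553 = 314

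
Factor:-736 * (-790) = 2^6 * 5^1*23^1*79^1 =581440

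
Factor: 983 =983^1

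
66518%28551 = 9416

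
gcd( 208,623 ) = 1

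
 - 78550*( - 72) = 5655600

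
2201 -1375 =826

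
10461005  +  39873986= 50334991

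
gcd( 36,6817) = 1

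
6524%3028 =468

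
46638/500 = 93  +  69/250 = 93.28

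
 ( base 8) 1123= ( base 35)h0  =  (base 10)595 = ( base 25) NK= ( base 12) 417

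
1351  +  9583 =10934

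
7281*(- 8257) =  - 60119217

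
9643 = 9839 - 196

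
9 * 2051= 18459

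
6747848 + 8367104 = 15114952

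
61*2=122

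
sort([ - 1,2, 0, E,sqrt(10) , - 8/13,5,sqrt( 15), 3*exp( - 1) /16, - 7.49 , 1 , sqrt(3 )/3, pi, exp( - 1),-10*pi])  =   [ - 10 * pi, - 7.49,-1, - 8/13, 0 , 3*exp ( - 1) /16,  exp(-1 ) , sqrt( 3 )/3 , 1,2, E,pi, sqrt( 10) , sqrt(15),5]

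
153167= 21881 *7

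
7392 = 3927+3465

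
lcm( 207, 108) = 2484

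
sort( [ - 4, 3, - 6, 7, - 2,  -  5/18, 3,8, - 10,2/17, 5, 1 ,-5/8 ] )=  [-10,-6 , - 4, -2, - 5/8, - 5/18,2/17,1, 3,3,5,7,8]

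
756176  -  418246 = 337930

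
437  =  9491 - 9054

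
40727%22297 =18430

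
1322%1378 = 1322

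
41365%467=269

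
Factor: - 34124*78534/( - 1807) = 2^3*3^2*13^( - 1 )*19^1*139^ ( - 1)*449^1*4363^1 = 2679894216/1807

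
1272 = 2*636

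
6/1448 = 3/724 = 0.00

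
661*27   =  17847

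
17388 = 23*756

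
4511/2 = 2255 + 1/2 =2255.50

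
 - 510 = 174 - 684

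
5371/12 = 5371/12 = 447.58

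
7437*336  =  2498832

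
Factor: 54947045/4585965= 10989409/917193 = 3^( - 1)*37^( - 1)*8263^( - 1)*10989409^1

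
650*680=442000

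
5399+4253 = 9652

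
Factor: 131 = 131^1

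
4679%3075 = 1604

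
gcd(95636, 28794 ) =2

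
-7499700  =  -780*9615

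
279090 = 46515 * 6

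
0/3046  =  0 = 0.00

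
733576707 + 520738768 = 1254315475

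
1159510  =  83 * 13970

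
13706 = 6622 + 7084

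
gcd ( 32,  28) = 4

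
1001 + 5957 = 6958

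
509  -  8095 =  - 7586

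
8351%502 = 319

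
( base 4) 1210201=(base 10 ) 6433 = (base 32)691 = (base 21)EC7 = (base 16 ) 1921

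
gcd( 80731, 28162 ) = 1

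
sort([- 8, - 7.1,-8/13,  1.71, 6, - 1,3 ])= [ - 8,  -  7.1 , - 1, - 8/13,1.71,3,6 ] 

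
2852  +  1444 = 4296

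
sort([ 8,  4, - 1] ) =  [ - 1 , 4 , 8 ]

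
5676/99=57 + 1/3 = 57.33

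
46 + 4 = 50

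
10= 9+1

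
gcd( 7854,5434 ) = 22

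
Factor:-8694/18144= -2^( -4 )*3^( - 1 )*23^1=-23/48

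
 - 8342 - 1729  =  - 10071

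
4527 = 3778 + 749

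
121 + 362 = 483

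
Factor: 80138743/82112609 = 73^1*1097791^1*82112609^( - 1)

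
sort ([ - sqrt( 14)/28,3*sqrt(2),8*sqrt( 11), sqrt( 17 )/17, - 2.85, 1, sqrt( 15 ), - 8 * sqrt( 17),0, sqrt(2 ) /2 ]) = [ - 8*sqrt( 17 ), - 2.85, - sqrt(14)/28 , 0, sqrt(17)/17, sqrt(2)/2,1, sqrt ( 15 ), 3* sqrt( 2) , 8*sqrt(11 ) ] 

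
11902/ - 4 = - 2976+1/2 = - 2975.50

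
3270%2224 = 1046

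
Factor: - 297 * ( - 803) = 3^3*11^2 * 73^1 = 238491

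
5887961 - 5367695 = 520266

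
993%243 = 21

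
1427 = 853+574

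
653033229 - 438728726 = 214304503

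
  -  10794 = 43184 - 53978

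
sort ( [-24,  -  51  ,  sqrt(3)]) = [ - 51, - 24 , sqrt( 3)] 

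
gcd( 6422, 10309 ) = 169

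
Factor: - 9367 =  - 17^1*19^1*29^1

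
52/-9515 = - 1 + 9463/9515= - 0.01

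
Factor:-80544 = -2^5*3^1 * 839^1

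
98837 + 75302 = 174139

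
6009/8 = 6009/8 = 751.12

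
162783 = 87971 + 74812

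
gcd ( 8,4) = 4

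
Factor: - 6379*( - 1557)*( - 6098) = -60565964094 = - 2^1  *3^2 * 173^1 * 3049^1 * 6379^1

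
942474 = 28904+913570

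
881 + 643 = 1524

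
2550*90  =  229500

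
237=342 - 105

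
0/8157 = 0= 0.00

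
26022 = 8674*3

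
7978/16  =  498 + 5/8 = 498.62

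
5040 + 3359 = 8399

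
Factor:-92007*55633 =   -  3^2*10223^1*55633^1=-5118625431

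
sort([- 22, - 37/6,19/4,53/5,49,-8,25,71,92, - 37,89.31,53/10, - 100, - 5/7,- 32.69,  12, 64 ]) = [ - 100, - 37, - 32.69, - 22, - 8, - 37/6, - 5/7,19/4,53/10,53/5 , 12,25, 49,64, 71,89.31,92 ] 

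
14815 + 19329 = 34144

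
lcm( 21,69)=483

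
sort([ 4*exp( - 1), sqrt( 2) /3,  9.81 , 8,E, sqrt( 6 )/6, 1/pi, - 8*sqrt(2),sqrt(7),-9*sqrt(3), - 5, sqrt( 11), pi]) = [ - 9 * sqrt(3), - 8 * sqrt(2) ,-5, 1/pi, sqrt (6)/6, sqrt( 2)/3, 4*exp( - 1 ),sqrt(7 ), E, pi, sqrt(11 ) , 8, 9.81]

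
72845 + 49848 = 122693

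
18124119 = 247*73377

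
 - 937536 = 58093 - 995629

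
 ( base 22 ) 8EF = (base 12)2517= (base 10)4195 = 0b1000001100011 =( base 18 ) CH1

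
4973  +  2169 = 7142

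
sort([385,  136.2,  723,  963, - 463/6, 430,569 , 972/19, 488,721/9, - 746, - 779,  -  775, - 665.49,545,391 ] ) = [ - 779, - 775, - 746, - 665.49, - 463/6,972/19, 721/9,  136.2,385, 391, 430, 488, 545,569,  723 , 963 ]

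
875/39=875/39 = 22.44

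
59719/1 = 59719 = 59719.00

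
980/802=1+89/401 = 1.22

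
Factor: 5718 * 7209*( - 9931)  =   - 2^1*3^5*89^1*953^1*9931^1= - 409366366722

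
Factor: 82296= 2^3*3^4*127^1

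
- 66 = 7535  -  7601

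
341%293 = 48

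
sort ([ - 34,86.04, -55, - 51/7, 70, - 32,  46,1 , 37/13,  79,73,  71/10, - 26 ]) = [  -  55, - 34, - 32,-26,  -  51/7,1,37/13  ,  71/10, 46, 70,73,79, 86.04]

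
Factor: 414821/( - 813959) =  - 11^1*43^1*101^(-1) * 877^1*8059^ ( - 1)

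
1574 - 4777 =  - 3203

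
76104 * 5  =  380520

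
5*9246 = 46230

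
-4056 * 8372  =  -33956832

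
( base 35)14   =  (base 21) 1I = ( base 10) 39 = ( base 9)43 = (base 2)100111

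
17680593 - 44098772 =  - 26418179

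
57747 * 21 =1212687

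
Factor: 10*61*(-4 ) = -2440 =- 2^3*5^1*61^1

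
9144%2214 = 288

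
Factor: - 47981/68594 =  - 2^(- 1 )*34297^(  -  1) * 47981^1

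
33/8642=33/8642 = 0.00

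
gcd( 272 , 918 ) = 34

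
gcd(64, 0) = 64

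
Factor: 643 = 643^1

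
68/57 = 68/57 = 1.19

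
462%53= 38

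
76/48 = 1 + 7/12 =1.58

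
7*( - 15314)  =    -  107198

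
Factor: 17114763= 3^1*19^1*71^1*4229^1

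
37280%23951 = 13329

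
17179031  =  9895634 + 7283397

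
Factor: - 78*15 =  - 2^1*3^2*5^1*13^1= - 1170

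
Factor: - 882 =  - 2^1*3^2*7^2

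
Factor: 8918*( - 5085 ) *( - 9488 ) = 430262108640 = 2^5 *3^2*5^1  *7^3*13^1*  113^1*593^1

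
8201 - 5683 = 2518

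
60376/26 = 30188/13 = 2322.15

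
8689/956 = 9 + 85/956  =  9.09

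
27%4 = 3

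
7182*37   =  265734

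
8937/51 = 175 + 4/17 = 175.24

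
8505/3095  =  1701/619 = 2.75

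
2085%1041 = 3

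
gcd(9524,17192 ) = 4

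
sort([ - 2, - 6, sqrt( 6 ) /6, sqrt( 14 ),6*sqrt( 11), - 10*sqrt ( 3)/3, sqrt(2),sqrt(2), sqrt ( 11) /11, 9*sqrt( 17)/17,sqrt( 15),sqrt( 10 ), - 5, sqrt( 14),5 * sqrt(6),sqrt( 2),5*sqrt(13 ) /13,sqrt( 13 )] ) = [-6, - 10* sqrt( 3 )/3,-5, - 2,sqrt( 11)/11 , sqrt(6)/6, 5* sqrt( 13) /13,sqrt(2), sqrt( 2 ),sqrt( 2),9 * sqrt(17 ) /17, sqrt( 10 ),  sqrt(13 ),sqrt( 14 ),sqrt( 14) , sqrt( 15 ), 5*sqrt( 6),6*sqrt(11 ) ] 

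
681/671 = 1 + 10/671 = 1.01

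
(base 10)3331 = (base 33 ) 31v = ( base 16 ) d03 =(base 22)6j9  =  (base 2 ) 110100000011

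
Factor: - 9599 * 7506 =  - 2^1*3^3*29^1 * 139^1*331^1 = - 72050094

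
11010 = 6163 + 4847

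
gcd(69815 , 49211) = 1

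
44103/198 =14701/66 = 222.74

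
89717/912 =98 + 341/912 = 98.37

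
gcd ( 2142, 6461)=7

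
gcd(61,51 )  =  1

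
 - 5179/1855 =  -  5179/1855 = - 2.79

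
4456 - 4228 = 228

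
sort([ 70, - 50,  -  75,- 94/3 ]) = [ - 75,  -  50,-94/3, 70]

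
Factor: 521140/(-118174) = -2^1*5^1*7^( - 1 )*23^( - 1)  *  71^1 = - 710/161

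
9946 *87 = 865302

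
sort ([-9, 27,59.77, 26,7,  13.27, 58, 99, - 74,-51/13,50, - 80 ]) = [ - 80, - 74,  -  9, - 51/13,7,13.27,26 , 27,50,58,  59.77,  99] 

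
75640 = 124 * 610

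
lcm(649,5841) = 5841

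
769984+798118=1568102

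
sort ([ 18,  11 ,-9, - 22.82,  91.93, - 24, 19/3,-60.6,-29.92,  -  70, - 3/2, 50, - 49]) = [-70,-60.6, - 49,-29.92, -24, - 22.82,  -  9, - 3/2, 19/3, 11, 18, 50,91.93 ]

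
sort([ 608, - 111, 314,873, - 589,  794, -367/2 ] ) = [ - 589, - 367/2,  -  111,  314, 608,794, 873]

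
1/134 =1/134 = 0.01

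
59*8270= 487930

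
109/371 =109/371 = 0.29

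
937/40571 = 937/40571 = 0.02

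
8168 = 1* 8168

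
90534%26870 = 9924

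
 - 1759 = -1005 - 754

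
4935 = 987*5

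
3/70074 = 1/23358=0.00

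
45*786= 35370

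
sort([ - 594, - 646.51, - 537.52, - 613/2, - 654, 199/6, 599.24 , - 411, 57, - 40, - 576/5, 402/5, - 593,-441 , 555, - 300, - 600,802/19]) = [ - 654,  -  646.51, - 600, - 594, - 593, - 537.52, - 441, - 411 ,  -  613/2, - 300, - 576/5, - 40,199/6, 802/19, 57,402/5, 555, 599.24] 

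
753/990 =251/330  =  0.76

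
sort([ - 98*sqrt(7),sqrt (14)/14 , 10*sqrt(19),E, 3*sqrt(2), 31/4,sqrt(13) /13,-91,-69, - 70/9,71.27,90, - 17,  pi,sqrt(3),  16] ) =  [ - 98*sqrt(7), - 91, - 69, - 17, - 70/9,sqrt( 14 ) /14, sqrt ( 13)/13,sqrt( 3),E, pi,3*sqrt(2 ),31/4, 16,10*sqrt( 19 ) , 71.27,  90]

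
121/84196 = 121/84196 = 0.00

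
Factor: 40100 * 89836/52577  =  97362800/1421  =  2^4*5^2*7^ ( -2) * 29^( - 1 )*401^1*607^1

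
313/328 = 313/328 = 0.95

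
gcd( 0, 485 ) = 485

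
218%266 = 218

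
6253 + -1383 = 4870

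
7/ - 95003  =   - 7/95003 = - 0.00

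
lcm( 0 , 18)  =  0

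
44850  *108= 4843800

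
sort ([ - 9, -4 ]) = [ - 9,  -  4]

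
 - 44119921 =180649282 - 224769203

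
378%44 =26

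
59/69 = 59/69= 0.86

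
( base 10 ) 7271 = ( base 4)1301213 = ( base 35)5wq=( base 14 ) 2915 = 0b1110001100111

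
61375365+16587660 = 77963025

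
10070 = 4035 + 6035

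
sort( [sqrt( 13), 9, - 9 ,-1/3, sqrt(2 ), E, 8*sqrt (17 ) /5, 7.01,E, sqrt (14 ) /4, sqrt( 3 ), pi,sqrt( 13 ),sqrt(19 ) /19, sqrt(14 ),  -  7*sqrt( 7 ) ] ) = [ - 7 * sqrt( 7 ) ,  -  9,-1/3, sqrt( 19 ) /19,sqrt (14 ) /4, sqrt (2 ) , sqrt(3 ), E, E , pi , sqrt( 13 ),sqrt (13),sqrt ( 14) , 8*sqrt(17 )/5 , 7.01,9] 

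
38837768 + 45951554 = 84789322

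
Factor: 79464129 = 3^1 * 31^2*43^1*641^1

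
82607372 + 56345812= 138953184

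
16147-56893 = -40746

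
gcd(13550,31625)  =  25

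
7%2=1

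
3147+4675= 7822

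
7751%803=524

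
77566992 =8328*9314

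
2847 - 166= 2681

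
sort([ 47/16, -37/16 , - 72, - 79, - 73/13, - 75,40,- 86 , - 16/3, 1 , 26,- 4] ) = [ - 86,-79, - 75,-72, - 73/13, - 16/3, - 4, - 37/16,1,47/16, 26, 40]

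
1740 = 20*87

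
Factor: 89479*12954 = 2^1*3^1*13^1*17^1*127^1*6883^1 = 1159110966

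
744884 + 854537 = 1599421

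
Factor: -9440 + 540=-8900 = - 2^2 * 5^2*89^1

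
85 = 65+20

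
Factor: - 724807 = - 724807^1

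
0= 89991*0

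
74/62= 37/31 = 1.19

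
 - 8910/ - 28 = 318 + 3/14 = 318.21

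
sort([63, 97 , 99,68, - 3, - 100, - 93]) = [ - 100, - 93, -3,63 , 68, 97,99] 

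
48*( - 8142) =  - 390816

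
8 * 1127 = 9016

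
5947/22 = 270 + 7/22 = 270.32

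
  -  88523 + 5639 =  - 82884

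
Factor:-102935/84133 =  - 5^1*7^( - 1 )*101^( - 1 ) * 173^1=- 865/707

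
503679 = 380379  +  123300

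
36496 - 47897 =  - 11401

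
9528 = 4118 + 5410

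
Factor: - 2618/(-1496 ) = 7/4 = 2^( - 2 ) * 7^1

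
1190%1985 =1190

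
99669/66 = 1510 + 3/22 = 1510.14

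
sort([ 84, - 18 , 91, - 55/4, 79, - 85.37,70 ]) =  [- 85.37, - 18 , - 55/4, 70, 79,84, 91 ] 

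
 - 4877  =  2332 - 7209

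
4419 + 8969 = 13388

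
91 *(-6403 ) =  - 582673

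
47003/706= 66 + 407/706 = 66.58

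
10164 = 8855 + 1309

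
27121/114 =27121/114= 237.90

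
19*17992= 341848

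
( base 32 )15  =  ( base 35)12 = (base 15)27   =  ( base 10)37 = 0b100101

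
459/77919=153/25973 = 0.01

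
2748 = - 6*( - 458 ) 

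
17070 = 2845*6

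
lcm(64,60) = 960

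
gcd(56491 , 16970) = 1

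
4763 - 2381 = 2382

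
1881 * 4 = 7524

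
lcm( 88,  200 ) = 2200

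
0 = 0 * 41977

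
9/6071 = 9/6071  =  0.00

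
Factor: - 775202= - 2^1*331^1*1171^1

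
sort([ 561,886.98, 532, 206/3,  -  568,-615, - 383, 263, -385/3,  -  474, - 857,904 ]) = [ - 857, - 615, - 568, - 474,-383, - 385/3,206/3,263,532,561, 886.98,904]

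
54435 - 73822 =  - 19387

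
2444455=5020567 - 2576112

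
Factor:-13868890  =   - 2^1*5^1*7^1 * 198127^1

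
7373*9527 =70242571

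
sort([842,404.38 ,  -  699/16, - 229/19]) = [ - 699/16, - 229/19,404.38,842]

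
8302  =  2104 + 6198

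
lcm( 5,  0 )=0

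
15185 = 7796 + 7389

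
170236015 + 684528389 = 854764404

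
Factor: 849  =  3^1 * 283^1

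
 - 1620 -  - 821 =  - 799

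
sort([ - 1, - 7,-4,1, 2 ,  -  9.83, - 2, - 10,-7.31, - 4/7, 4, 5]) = [-10, - 9.83, - 7.31, - 7, - 4,  -  2, - 1, - 4/7 , 1, 2,4, 5]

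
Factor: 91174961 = 17^1*1097^1*4889^1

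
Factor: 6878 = 2^1*19^1*181^1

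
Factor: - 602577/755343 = -71/89 = - 71^1 * 89^( - 1)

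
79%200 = 79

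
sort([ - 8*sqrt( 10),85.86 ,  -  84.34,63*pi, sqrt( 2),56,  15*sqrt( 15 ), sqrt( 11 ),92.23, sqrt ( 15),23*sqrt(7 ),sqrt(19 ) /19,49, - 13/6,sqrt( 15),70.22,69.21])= [ - 84.34,-8* sqrt( 10), - 13/6,sqrt( 19 )/19,sqrt( 2),sqrt( 11),sqrt( 15), sqrt( 15), 49, 56, 15*sqrt( 15 ) , 23* sqrt( 7), 69.21,70.22, 85.86,  92.23, 63*pi ] 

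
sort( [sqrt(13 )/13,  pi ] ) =[ sqrt ( 13 )/13, pi]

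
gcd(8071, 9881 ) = 1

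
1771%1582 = 189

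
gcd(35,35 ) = 35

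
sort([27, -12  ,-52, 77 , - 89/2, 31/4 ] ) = [ - 52, - 89/2, - 12, 31/4,27, 77 ] 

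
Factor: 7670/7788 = 2^( - 1 ) * 3^(-1 )*5^1*11^( - 1)*13^1=65/66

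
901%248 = 157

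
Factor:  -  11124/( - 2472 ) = 9/2  =  2^ ( - 1) * 3^2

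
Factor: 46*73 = 2^1*23^1*73^1 = 3358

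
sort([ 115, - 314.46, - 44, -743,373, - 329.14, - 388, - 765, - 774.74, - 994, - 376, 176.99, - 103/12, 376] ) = [  -  994, - 774.74, - 765, - 743 ,-388,-376, - 329.14,  -  314.46, - 44, - 103/12 , 115, 176.99, 373, 376]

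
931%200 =131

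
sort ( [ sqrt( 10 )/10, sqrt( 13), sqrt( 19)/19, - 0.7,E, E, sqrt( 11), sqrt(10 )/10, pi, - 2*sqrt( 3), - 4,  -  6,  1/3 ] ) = [ - 6,-4, - 2*sqrt( 3), - 0.7,sqrt(19 )/19, sqrt( 10)/10, sqrt(10 )/10, 1/3, E , E  ,  pi, sqrt( 11),sqrt( 13 ) ]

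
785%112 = 1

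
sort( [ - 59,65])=[ - 59, 65]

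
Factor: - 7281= - 3^2*809^1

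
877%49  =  44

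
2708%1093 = 522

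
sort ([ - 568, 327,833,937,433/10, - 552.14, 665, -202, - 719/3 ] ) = [ - 568,-552.14,-719/3,-202,433/10,327, 665, 833, 937 ] 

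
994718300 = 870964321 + 123753979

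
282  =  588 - 306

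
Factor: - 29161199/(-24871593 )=3^( - 1 ) * 8290531^(-1)*29161199^1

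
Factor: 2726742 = 2^1*3^1  *  23^1*19759^1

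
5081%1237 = 133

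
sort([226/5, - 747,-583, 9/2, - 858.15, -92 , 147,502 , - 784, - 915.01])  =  [ - 915.01, - 858.15,-784, - 747, - 583, -92 , 9/2,226/5  ,  147,  502]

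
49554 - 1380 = 48174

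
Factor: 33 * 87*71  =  3^2*11^1  *  29^1 * 71^1 = 203841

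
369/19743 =123/6581= 0.02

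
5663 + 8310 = 13973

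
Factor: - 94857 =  - 3^1*7^1*4517^1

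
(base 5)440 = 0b1111000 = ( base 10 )120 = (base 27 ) 4C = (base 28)48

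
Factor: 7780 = 2^2 * 5^1*389^1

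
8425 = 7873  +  552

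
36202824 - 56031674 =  - 19828850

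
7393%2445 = 58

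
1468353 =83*17691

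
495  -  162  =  333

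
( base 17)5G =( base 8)145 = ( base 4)1211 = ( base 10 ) 101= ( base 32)35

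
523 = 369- - 154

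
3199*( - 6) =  - 19194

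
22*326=7172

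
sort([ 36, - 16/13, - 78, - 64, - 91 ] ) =[ - 91,  -  78,-64,-16/13, 36]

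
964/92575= 964/92575= 0.01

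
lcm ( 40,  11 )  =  440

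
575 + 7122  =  7697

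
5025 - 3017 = 2008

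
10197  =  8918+1279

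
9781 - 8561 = 1220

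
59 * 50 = 2950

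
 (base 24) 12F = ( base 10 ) 639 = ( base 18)1h9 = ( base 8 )1177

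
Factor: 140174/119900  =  643/550 = 2^( - 1) * 5^( - 2 )*11^ (-1 )*643^1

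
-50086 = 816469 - 866555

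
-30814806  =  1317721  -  32132527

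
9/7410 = 3/2470 =0.00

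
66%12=6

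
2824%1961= 863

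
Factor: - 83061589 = -13^1*6389353^1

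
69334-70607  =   - 1273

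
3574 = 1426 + 2148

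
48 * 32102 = 1540896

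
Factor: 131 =131^1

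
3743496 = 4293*872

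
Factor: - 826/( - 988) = 413/494 = 2^( - 1)*7^1*13^( - 1 )*19^( -1 )*59^1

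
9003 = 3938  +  5065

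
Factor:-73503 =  - 3^2 * 8167^1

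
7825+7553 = 15378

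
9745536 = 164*59424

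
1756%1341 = 415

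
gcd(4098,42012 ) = 6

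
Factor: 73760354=2^1*193^1*191089^1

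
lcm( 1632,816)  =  1632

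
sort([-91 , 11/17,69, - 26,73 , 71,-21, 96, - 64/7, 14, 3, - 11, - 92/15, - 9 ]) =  [ - 91, - 26, - 21, - 11, - 64/7, - 9, - 92/15, 11/17, 3, 14,69,71,73,96 ] 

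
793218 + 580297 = 1373515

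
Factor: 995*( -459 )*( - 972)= 443917260 = 2^2*3^8*5^1*17^1*199^1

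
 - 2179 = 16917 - 19096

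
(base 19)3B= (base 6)152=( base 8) 104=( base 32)24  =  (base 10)68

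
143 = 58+85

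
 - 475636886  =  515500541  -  991137427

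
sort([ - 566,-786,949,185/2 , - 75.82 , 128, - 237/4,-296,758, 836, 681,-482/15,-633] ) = [ - 786 , - 633,- 566 , - 296,-75.82,-237/4, - 482/15, 185/2, 128 , 681, 758, 836,949 ]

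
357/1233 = 119/411= 0.29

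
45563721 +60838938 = 106402659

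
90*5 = 450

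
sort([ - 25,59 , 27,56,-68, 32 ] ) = [ - 68, - 25, 27, 32,  56, 59] 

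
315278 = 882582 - 567304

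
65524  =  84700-19176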